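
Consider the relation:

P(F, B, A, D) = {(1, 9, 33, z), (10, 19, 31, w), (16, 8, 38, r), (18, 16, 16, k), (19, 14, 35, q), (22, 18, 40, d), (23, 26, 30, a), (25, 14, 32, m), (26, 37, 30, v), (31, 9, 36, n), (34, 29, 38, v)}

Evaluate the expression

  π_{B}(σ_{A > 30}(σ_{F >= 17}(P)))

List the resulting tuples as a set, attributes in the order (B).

Filtering on F >= 17 leaves {(18, 16, 16, k), (19, 14, 35, q), (22, 18, 40, d), (23, 26, 30, a), (25, 14, 32, m), (26, 37, 30, v), (31, 9, 36, n), (34, 29, 38, v)}.
Filtering on A > 30 leaves {(19, 14, 35, q), (22, 18, 40, d), (25, 14, 32, m), (31, 9, 36, n), (34, 29, 38, v)}.
Keep only column(s) B (1 duplicate(s) eliminated): {14, 18, 29, 9}

{14, 18, 29, 9}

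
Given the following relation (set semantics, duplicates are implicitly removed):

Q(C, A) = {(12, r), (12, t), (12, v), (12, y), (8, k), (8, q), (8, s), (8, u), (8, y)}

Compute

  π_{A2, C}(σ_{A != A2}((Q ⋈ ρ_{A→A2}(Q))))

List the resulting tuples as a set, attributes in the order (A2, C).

{(k, 8), (q, 8), (r, 12), (s, 8), (t, 12), (u, 8), (v, 12), (y, 12), (y, 8)}

ρ[A→A2]: schema becomes (C, A2); tuples unchanged.
Q ⋈ ρ_{A→A2}(Q) (natural join on C): {(12, r, r), (12, r, t), (12, r, v), (12, r, y), (12, t, r), (12, t, t), (12, t, v), (12, t, y), (12, v, r), (12, v, t), (12, v, v), (12, v, y), (12, y, r), (12, y, t), (12, y, v), (12, y, y), (8, k, k), (8, k, q), (8, k, s), (8, k, u), (8, k, y), (8, q, k), (8, q, q), (8, q, s), (8, q, u), (8, q, y), (8, s, k), (8, s, q), (8, s, s), (8, s, u), (8, s, y), (8, u, k), (8, u, q), (8, u, s), (8, u, u), (8, u, y), (8, y, k), (8, y, q), (8, y, s), (8, y, u), (8, y, y)}
Apply σ_{A != A2}; surviving tuples: {(12, r, t), (12, r, v), (12, r, y), (12, t, r), (12, t, v), (12, t, y), (12, v, r), (12, v, t), (12, v, y), (12, y, r), (12, y, t), (12, y, v), (8, k, q), (8, k, s), (8, k, u), (8, k, y), (8, q, k), (8, q, s), (8, q, u), (8, q, y), (8, s, k), (8, s, q), (8, s, u), (8, s, y), (8, u, k), (8, u, q), (8, u, s), (8, u, y), (8, y, k), (8, y, q), (8, y, s), (8, y, u)}
π[A2, C]: project onto (A2, C) (23 duplicate(s) eliminated) → {(k, 8), (q, 8), (r, 12), (s, 8), (t, 12), (u, 8), (v, 12), (y, 12), (y, 8)}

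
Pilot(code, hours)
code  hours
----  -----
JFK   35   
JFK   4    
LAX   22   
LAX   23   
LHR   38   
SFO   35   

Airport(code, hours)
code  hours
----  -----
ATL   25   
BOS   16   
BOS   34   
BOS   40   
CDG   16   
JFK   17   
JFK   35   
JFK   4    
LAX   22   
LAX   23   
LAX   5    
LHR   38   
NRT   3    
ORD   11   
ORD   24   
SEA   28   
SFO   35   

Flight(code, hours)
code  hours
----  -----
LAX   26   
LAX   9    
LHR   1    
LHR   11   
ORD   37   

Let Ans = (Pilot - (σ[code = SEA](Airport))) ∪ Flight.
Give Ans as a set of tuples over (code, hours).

{(JFK, 35), (JFK, 4), (LAX, 22), (LAX, 23), (LAX, 26), (LAX, 9), (LHR, 1), (LHR, 11), (LHR, 38), (ORD, 37), (SFO, 35)}

Apply σ_{code = SEA}; surviving tuples: {(SEA, 28)}
Difference: {(JFK, 35), (JFK, 4), (LAX, 22), (LAX, 23), (LHR, 38), (SFO, 35)} with {(SEA, 28)} → {(JFK, 35), (JFK, 4), (LAX, 22), (LAX, 23), (LHR, 38), (SFO, 35)}
Union: {(JFK, 35), (JFK, 4), (LAX, 22), (LAX, 23), (LHR, 38), (SFO, 35)} with {(LAX, 26), (LAX, 9), (LHR, 1), (LHR, 11), (ORD, 37)} → {(JFK, 35), (JFK, 4), (LAX, 22), (LAX, 23), (LAX, 26), (LAX, 9), (LHR, 1), (LHR, 11), (LHR, 38), (ORD, 37), (SFO, 35)}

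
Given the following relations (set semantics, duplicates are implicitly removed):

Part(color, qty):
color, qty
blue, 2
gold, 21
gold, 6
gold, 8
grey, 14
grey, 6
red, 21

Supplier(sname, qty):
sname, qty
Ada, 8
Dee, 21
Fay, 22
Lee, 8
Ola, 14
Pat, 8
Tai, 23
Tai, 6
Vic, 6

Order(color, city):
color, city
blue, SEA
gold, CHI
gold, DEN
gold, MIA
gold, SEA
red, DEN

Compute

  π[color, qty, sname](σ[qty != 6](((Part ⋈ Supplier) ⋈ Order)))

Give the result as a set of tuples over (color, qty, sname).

{(gold, 21, Dee), (gold, 8, Ada), (gold, 8, Lee), (gold, 8, Pat), (red, 21, Dee)}

Joining Part and Supplier on qty yields {(gold, 21, Dee), (gold, 6, Tai), (gold, 6, Vic), (gold, 8, Ada), (gold, 8, Lee), (gold, 8, Pat), (grey, 14, Ola), (grey, 6, Tai), (grey, 6, Vic), (red, 21, Dee)}.
Joining (Part ⋈ Supplier) and Order on color yields {(gold, 21, Dee, CHI), (gold, 21, Dee, DEN), (gold, 21, Dee, MIA), (gold, 21, Dee, SEA), (gold, 6, Tai, CHI), (gold, 6, Tai, DEN), (gold, 6, Tai, MIA), (gold, 6, Tai, SEA), (gold, 6, Vic, CHI), (gold, 6, Vic, DEN), (gold, 6, Vic, MIA), (gold, 6, Vic, SEA), (gold, 8, Ada, CHI), (gold, 8, Ada, DEN), (gold, 8, Ada, MIA), (gold, 8, Ada, SEA), (gold, 8, Lee, CHI), (gold, 8, Lee, DEN), (gold, 8, Lee, MIA), (gold, 8, Lee, SEA), (gold, 8, Pat, CHI), (gold, 8, Pat, DEN), (gold, 8, Pat, MIA), (gold, 8, Pat, SEA), (red, 21, Dee, DEN)}.
Apply σ_{qty != 6}; surviving tuples: {(gold, 21, Dee, CHI), (gold, 21, Dee, DEN), (gold, 21, Dee, MIA), (gold, 21, Dee, SEA), (gold, 8, Ada, CHI), (gold, 8, Ada, DEN), (gold, 8, Ada, MIA), (gold, 8, Ada, SEA), (gold, 8, Lee, CHI), (gold, 8, Lee, DEN), (gold, 8, Lee, MIA), (gold, 8, Lee, SEA), (gold, 8, Pat, CHI), (gold, 8, Pat, DEN), (gold, 8, Pat, MIA), (gold, 8, Pat, SEA), (red, 21, Dee, DEN)}
π_{color, qty, sname} gives {(gold, 21, Dee), (gold, 8, Ada), (gold, 8, Lee), (gold, 8, Pat), (red, 21, Dee)} (12 duplicate(s) eliminated).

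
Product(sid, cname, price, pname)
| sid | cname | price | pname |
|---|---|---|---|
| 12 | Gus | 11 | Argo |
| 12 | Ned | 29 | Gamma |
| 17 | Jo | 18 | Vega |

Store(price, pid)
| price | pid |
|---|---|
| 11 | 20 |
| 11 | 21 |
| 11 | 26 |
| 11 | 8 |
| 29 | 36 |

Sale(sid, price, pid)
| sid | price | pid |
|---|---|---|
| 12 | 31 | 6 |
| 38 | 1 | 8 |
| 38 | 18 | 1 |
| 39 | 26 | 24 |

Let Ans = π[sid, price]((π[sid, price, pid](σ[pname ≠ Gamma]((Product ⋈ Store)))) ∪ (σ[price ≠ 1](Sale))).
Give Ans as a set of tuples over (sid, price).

Natural join on price: {(12, Gus, 11, Argo, 20), (12, Gus, 11, Argo, 21), (12, Gus, 11, Argo, 26), (12, Gus, 11, Argo, 8), (12, Ned, 29, Gamma, 36)}
σ[pname ≠ Gamma]: keep tuples satisfying pname ≠ Gamma → {(12, Gus, 11, Argo, 20), (12, Gus, 11, Argo, 21), (12, Gus, 11, Argo, 26), (12, Gus, 11, Argo, 8)}
Keep only column(s) sid, price, pid: {(12, 11, 20), (12, 11, 21), (12, 11, 26), (12, 11, 8)}
σ[price ≠ 1]: keep tuples satisfying price ≠ 1 → {(12, 31, 6), (38, 18, 1), (39, 26, 24)}
Union: {(12, 11, 20), (12, 11, 21), (12, 11, 26), (12, 11, 8)} with {(12, 31, 6), (38, 18, 1), (39, 26, 24)} → {(12, 11, 20), (12, 11, 21), (12, 11, 26), (12, 11, 8), (12, 31, 6), (38, 18, 1), (39, 26, 24)}
Keep only column(s) sid, price (3 duplicate(s) eliminated): {(12, 11), (12, 31), (38, 18), (39, 26)}

{(12, 11), (12, 31), (38, 18), (39, 26)}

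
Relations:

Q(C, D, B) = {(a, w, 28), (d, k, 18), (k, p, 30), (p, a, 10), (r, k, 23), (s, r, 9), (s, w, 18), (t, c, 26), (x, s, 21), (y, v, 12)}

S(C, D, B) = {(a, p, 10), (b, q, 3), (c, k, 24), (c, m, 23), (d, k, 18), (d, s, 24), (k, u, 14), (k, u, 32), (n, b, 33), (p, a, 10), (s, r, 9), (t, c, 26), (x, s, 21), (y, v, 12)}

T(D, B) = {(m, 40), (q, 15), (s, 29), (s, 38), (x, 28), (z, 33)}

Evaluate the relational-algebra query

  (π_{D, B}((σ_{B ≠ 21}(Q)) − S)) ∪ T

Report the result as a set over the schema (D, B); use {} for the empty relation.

{(k, 23), (m, 40), (p, 30), (q, 15), (s, 29), (s, 38), (w, 18), (w, 28), (x, 28), (z, 33)}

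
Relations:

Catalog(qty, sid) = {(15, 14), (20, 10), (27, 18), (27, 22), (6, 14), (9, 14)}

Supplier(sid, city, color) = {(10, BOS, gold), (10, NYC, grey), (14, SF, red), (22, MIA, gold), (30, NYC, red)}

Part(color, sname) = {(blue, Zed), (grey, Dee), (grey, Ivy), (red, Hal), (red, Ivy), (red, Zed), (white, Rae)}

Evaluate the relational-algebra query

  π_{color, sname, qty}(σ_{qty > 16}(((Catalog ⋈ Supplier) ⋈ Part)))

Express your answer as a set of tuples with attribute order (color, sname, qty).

Natural join on sid: {(15, 14, SF, red), (20, 10, BOS, gold), (20, 10, NYC, grey), (27, 22, MIA, gold), (6, 14, SF, red), (9, 14, SF, red)}
Natural join on color: {(15, 14, SF, red, Hal), (15, 14, SF, red, Ivy), (15, 14, SF, red, Zed), (20, 10, NYC, grey, Dee), (20, 10, NYC, grey, Ivy), (6, 14, SF, red, Hal), (6, 14, SF, red, Ivy), (6, 14, SF, red, Zed), (9, 14, SF, red, Hal), (9, 14, SF, red, Ivy), (9, 14, SF, red, Zed)}
Selection qty > 16: {(20, 10, NYC, grey, Dee), (20, 10, NYC, grey, Ivy)}
π_{color, sname, qty} gives {(grey, Dee, 20), (grey, Ivy, 20)}.

{(grey, Dee, 20), (grey, Ivy, 20)}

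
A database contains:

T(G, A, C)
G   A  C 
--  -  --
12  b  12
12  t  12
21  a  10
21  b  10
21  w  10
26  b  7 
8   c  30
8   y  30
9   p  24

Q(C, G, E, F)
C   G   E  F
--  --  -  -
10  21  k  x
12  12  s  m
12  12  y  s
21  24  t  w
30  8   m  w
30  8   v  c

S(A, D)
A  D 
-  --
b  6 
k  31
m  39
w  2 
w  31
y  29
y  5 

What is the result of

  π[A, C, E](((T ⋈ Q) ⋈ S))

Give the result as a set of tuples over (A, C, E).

{(b, 10, k), (b, 12, s), (b, 12, y), (w, 10, k), (y, 30, m), (y, 30, v)}

T ⋈ Q (natural join on G, C): {(12, b, 12, s, m), (12, b, 12, y, s), (12, t, 12, s, m), (12, t, 12, y, s), (21, a, 10, k, x), (21, b, 10, k, x), (21, w, 10, k, x), (8, c, 30, m, w), (8, c, 30, v, c), (8, y, 30, m, w), (8, y, 30, v, c)}
(T ⋈ Q) ⋈ S (natural join on A): {(12, b, 12, s, m, 6), (12, b, 12, y, s, 6), (21, b, 10, k, x, 6), (21, w, 10, k, x, 2), (21, w, 10, k, x, 31), (8, y, 30, m, w, 29), (8, y, 30, m, w, 5), (8, y, 30, v, c, 29), (8, y, 30, v, c, 5)}
π[A, C, E]: project onto (A, C, E) (3 duplicate(s) eliminated) → {(b, 10, k), (b, 12, s), (b, 12, y), (w, 10, k), (y, 30, m), (y, 30, v)}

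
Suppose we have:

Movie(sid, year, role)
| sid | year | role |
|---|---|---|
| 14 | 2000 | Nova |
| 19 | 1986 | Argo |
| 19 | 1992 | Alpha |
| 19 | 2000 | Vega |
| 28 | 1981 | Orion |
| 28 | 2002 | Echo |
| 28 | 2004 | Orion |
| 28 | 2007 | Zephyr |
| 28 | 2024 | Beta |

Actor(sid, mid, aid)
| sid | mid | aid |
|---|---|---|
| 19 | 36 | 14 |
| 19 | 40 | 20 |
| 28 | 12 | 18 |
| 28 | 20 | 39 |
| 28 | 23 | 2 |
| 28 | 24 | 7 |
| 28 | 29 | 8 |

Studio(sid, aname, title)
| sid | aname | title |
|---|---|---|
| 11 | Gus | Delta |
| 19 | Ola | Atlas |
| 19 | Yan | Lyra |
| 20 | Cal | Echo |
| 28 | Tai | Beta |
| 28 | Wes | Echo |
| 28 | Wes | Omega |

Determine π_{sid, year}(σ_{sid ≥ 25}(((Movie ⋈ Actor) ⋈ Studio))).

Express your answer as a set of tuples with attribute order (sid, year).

{(28, 1981), (28, 2002), (28, 2004), (28, 2007), (28, 2024)}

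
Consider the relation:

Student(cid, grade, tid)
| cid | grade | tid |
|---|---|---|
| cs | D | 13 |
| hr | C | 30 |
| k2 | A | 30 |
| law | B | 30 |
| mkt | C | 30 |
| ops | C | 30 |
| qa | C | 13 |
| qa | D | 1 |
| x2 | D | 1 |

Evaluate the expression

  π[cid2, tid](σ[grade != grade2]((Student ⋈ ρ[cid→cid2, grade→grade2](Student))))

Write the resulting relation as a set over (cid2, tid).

ρ[cid→cid2, grade→grade2]: schema becomes (cid2, grade2, tid); tuples unchanged.
Joining Student and ρ[cid→cid2, grade→grade2](Student) on tid yields {(cs, D, 13, cs, D), (cs, D, 13, qa, C), (hr, C, 30, hr, C), (hr, C, 30, k2, A), (hr, C, 30, law, B), (hr, C, 30, mkt, C), (hr, C, 30, ops, C), (k2, A, 30, hr, C), (k2, A, 30, k2, A), (k2, A, 30, law, B), (k2, A, 30, mkt, C), (k2, A, 30, ops, C), (law, B, 30, hr, C), (law, B, 30, k2, A), (law, B, 30, law, B), (law, B, 30, mkt, C), (law, B, 30, ops, C), (mkt, C, 30, hr, C), (mkt, C, 30, k2, A), (mkt, C, 30, law, B), (mkt, C, 30, mkt, C), (mkt, C, 30, ops, C), (ops, C, 30, hr, C), (ops, C, 30, k2, A), (ops, C, 30, law, B), (ops, C, 30, mkt, C), (ops, C, 30, ops, C), (qa, C, 13, cs, D), (qa, C, 13, qa, C), (qa, D, 1, qa, D), (qa, D, 1, x2, D), (x2, D, 1, qa, D), (x2, D, 1, x2, D)}.
Selection grade != grade2: {(cs, D, 13, qa, C), (hr, C, 30, k2, A), (hr, C, 30, law, B), (k2, A, 30, hr, C), (k2, A, 30, law, B), (k2, A, 30, mkt, C), (k2, A, 30, ops, C), (law, B, 30, hr, C), (law, B, 30, k2, A), (law, B, 30, mkt, C), (law, B, 30, ops, C), (mkt, C, 30, k2, A), (mkt, C, 30, law, B), (ops, C, 30, k2, A), (ops, C, 30, law, B), (qa, C, 13, cs, D)}
π_{cid2, tid} gives {(cs, 13), (hr, 30), (k2, 30), (law, 30), (mkt, 30), (ops, 30), (qa, 13)} (9 duplicate(s) eliminated).

{(cs, 13), (hr, 30), (k2, 30), (law, 30), (mkt, 30), (ops, 30), (qa, 13)}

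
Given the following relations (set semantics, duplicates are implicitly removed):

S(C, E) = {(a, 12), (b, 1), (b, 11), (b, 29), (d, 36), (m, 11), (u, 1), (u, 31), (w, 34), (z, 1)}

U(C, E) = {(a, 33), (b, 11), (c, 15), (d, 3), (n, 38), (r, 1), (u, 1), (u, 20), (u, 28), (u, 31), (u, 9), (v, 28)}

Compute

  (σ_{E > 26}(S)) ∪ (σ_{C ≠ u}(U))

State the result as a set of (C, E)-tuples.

σ[E > 26]: keep tuples satisfying E > 26 → {(b, 29), (d, 36), (u, 31), (w, 34)}
σ[C ≠ u]: keep tuples satisfying C ≠ u → {(a, 33), (b, 11), (c, 15), (d, 3), (n, 38), (r, 1), (v, 28)}
Union: {(b, 29), (d, 36), (u, 31), (w, 34)} with {(a, 33), (b, 11), (c, 15), (d, 3), (n, 38), (r, 1), (v, 28)} → {(a, 33), (b, 11), (b, 29), (c, 15), (d, 3), (d, 36), (n, 38), (r, 1), (u, 31), (v, 28), (w, 34)}

{(a, 33), (b, 11), (b, 29), (c, 15), (d, 3), (d, 36), (n, 38), (r, 1), (u, 31), (v, 28), (w, 34)}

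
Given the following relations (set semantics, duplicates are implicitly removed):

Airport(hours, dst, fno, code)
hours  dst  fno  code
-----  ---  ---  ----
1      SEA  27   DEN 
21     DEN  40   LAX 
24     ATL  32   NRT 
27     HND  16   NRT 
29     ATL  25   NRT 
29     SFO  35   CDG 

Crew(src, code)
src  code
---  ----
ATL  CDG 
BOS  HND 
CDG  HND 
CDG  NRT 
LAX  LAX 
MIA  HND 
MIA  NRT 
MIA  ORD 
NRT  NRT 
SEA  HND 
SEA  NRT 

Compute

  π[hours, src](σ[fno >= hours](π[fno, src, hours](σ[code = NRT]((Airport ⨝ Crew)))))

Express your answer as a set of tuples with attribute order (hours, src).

{(24, CDG), (24, MIA), (24, NRT), (24, SEA)}

Joining Airport and Crew on code yields {(21, DEN, 40, LAX, LAX), (24, ATL, 32, NRT, CDG), (24, ATL, 32, NRT, MIA), (24, ATL, 32, NRT, NRT), (24, ATL, 32, NRT, SEA), (27, HND, 16, NRT, CDG), (27, HND, 16, NRT, MIA), (27, HND, 16, NRT, NRT), (27, HND, 16, NRT, SEA), (29, ATL, 25, NRT, CDG), (29, ATL, 25, NRT, MIA), (29, ATL, 25, NRT, NRT), (29, ATL, 25, NRT, SEA), (29, SFO, 35, CDG, ATL)}.
σ[code = NRT]: keep tuples satisfying code = NRT → {(24, ATL, 32, NRT, CDG), (24, ATL, 32, NRT, MIA), (24, ATL, 32, NRT, NRT), (24, ATL, 32, NRT, SEA), (27, HND, 16, NRT, CDG), (27, HND, 16, NRT, MIA), (27, HND, 16, NRT, NRT), (27, HND, 16, NRT, SEA), (29, ATL, 25, NRT, CDG), (29, ATL, 25, NRT, MIA), (29, ATL, 25, NRT, NRT), (29, ATL, 25, NRT, SEA)}
π[fno, src, hours]: project onto (fno, src, hours) → {(16, CDG, 27), (16, MIA, 27), (16, NRT, 27), (16, SEA, 27), (25, CDG, 29), (25, MIA, 29), (25, NRT, 29), (25, SEA, 29), (32, CDG, 24), (32, MIA, 24), (32, NRT, 24), (32, SEA, 24)}
σ[fno >= hours]: keep tuples satisfying fno >= hours → {(32, CDG, 24), (32, MIA, 24), (32, NRT, 24), (32, SEA, 24)}
π[hours, src]: project onto (hours, src) → {(24, CDG), (24, MIA), (24, NRT), (24, SEA)}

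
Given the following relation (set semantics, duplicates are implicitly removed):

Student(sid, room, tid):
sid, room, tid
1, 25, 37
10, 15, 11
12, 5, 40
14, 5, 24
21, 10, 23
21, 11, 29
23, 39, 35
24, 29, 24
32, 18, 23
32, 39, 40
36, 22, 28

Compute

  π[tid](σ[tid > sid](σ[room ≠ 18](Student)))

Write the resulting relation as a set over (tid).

Apply σ_{room ≠ 18}; surviving tuples: {(1, 25, 37), (10, 15, 11), (12, 5, 40), (14, 5, 24), (21, 10, 23), (21, 11, 29), (23, 39, 35), (24, 29, 24), (32, 39, 40), (36, 22, 28)}
Apply σ_{tid > sid}; surviving tuples: {(1, 25, 37), (10, 15, 11), (12, 5, 40), (14, 5, 24), (21, 10, 23), (21, 11, 29), (23, 39, 35), (32, 39, 40)}
Keep only column(s) tid (1 duplicate(s) eliminated): {11, 23, 24, 29, 35, 37, 40}

{11, 23, 24, 29, 35, 37, 40}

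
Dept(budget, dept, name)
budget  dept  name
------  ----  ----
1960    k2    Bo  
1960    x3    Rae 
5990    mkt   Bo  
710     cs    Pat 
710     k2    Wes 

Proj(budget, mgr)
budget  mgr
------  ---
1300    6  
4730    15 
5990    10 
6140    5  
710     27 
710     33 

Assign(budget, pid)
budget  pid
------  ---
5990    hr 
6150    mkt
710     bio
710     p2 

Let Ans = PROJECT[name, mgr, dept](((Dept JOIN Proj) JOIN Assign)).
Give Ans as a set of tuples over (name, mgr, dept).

Dept ⋈ Proj (natural join on budget): {(5990, mkt, Bo, 10), (710, cs, Pat, 27), (710, cs, Pat, 33), (710, k2, Wes, 27), (710, k2, Wes, 33)}
(Dept JOIN Proj) ⋈ Assign (natural join on budget): {(5990, mkt, Bo, 10, hr), (710, cs, Pat, 27, bio), (710, cs, Pat, 27, p2), (710, cs, Pat, 33, bio), (710, cs, Pat, 33, p2), (710, k2, Wes, 27, bio), (710, k2, Wes, 27, p2), (710, k2, Wes, 33, bio), (710, k2, Wes, 33, p2)}
π_{name, mgr, dept} gives {(Bo, 10, mkt), (Pat, 27, cs), (Pat, 33, cs), (Wes, 27, k2), (Wes, 33, k2)} (4 duplicate(s) eliminated).

{(Bo, 10, mkt), (Pat, 27, cs), (Pat, 33, cs), (Wes, 27, k2), (Wes, 33, k2)}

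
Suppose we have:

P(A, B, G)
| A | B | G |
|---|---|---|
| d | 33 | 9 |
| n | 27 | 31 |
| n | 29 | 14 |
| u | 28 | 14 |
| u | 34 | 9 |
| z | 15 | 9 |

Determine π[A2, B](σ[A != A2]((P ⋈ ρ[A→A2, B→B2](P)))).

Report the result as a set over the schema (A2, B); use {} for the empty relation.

ρ[A→A2, B→B2]: schema becomes (A2, B2, G); tuples unchanged.
P ⋈ ρ[A→A2, B→B2](P) (natural join on G): {(d, 33, 9, d, 33), (d, 33, 9, u, 34), (d, 33, 9, z, 15), (n, 27, 31, n, 27), (n, 29, 14, n, 29), (n, 29, 14, u, 28), (u, 28, 14, n, 29), (u, 28, 14, u, 28), (u, 34, 9, d, 33), (u, 34, 9, u, 34), (u, 34, 9, z, 15), (z, 15, 9, d, 33), (z, 15, 9, u, 34), (z, 15, 9, z, 15)}
Selection A != A2: {(d, 33, 9, u, 34), (d, 33, 9, z, 15), (n, 29, 14, u, 28), (u, 28, 14, n, 29), (u, 34, 9, d, 33), (u, 34, 9, z, 15), (z, 15, 9, d, 33), (z, 15, 9, u, 34)}
Projecting to A2, B: {(d, 15), (d, 34), (n, 28), (u, 15), (u, 29), (u, 33), (z, 33), (z, 34)}

{(d, 15), (d, 34), (n, 28), (u, 15), (u, 29), (u, 33), (z, 33), (z, 34)}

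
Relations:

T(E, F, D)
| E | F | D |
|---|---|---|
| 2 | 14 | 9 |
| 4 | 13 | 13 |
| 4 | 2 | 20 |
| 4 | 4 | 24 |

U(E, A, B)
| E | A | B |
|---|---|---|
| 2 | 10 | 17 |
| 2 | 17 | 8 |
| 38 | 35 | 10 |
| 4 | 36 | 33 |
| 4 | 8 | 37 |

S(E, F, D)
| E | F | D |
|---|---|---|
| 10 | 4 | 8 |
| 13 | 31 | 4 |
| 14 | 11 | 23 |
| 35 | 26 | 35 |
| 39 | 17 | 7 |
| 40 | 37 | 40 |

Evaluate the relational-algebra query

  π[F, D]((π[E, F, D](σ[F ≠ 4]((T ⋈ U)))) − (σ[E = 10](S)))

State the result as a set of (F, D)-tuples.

{(13, 13), (14, 9), (2, 20)}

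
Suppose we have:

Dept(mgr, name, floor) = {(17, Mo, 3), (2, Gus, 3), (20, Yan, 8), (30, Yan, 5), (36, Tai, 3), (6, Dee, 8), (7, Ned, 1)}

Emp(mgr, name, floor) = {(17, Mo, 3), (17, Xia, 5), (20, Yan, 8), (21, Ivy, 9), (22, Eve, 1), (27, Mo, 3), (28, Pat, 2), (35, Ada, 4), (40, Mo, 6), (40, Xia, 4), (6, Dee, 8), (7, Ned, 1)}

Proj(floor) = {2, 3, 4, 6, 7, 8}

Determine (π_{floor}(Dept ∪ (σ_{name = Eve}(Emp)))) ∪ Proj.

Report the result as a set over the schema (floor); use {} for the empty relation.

σ[name = Eve]: keep tuples satisfying name = Eve → {(22, Eve, 1)}
Set union of the two operands is {(17, Mo, 3), (2, Gus, 3), (20, Yan, 8), (22, Eve, 1), (30, Yan, 5), (36, Tai, 3), (6, Dee, 8), (7, Ned, 1)}.
Projecting to floor (4 duplicate(s) eliminated): {1, 3, 5, 8}
Set union of the two operands is {1, 2, 3, 4, 5, 6, 7, 8}.

{1, 2, 3, 4, 5, 6, 7, 8}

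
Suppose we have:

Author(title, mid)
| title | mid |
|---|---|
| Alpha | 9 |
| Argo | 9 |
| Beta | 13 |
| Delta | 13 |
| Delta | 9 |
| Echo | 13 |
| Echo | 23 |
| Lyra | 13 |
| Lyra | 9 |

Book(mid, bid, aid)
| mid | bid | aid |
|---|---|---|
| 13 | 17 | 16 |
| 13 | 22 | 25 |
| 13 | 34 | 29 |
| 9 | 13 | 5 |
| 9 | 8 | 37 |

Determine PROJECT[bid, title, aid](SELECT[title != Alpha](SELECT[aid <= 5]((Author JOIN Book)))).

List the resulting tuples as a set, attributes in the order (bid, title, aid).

{(13, Argo, 5), (13, Delta, 5), (13, Lyra, 5)}

Author ⋈ Book (natural join on mid): {(Alpha, 9, 13, 5), (Alpha, 9, 8, 37), (Argo, 9, 13, 5), (Argo, 9, 8, 37), (Beta, 13, 17, 16), (Beta, 13, 22, 25), (Beta, 13, 34, 29), (Delta, 13, 17, 16), (Delta, 13, 22, 25), (Delta, 13, 34, 29), (Delta, 9, 13, 5), (Delta, 9, 8, 37), (Echo, 13, 17, 16), (Echo, 13, 22, 25), (Echo, 13, 34, 29), (Lyra, 13, 17, 16), (Lyra, 13, 22, 25), (Lyra, 13, 34, 29), (Lyra, 9, 13, 5), (Lyra, 9, 8, 37)}
σ[aid <= 5]: keep tuples satisfying aid <= 5 → {(Alpha, 9, 13, 5), (Argo, 9, 13, 5), (Delta, 9, 13, 5), (Lyra, 9, 13, 5)}
σ[title != Alpha]: keep tuples satisfying title != Alpha → {(Argo, 9, 13, 5), (Delta, 9, 13, 5), (Lyra, 9, 13, 5)}
π_{bid, title, aid} gives {(13, Argo, 5), (13, Delta, 5), (13, Lyra, 5)}.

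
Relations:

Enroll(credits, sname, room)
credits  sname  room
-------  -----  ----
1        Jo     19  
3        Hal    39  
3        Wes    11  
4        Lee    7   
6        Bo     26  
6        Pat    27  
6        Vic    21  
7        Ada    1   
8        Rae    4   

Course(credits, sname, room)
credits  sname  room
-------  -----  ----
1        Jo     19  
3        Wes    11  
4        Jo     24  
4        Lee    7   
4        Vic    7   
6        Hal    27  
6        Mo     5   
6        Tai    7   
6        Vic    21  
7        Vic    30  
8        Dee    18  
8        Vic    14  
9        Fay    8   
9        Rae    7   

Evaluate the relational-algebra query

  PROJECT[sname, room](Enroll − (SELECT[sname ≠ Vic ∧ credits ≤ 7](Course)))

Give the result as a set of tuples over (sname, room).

{(Ada, 1), (Bo, 26), (Hal, 39), (Pat, 27), (Rae, 4), (Vic, 21)}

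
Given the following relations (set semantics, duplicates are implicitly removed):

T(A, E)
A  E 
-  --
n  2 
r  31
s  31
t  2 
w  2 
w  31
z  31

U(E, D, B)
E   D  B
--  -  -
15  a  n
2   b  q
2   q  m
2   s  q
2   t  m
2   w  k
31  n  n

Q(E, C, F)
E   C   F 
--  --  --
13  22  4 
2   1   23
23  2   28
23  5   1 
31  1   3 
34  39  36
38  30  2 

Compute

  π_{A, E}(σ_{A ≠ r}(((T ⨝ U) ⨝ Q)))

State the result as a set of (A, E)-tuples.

T ⋈ U (natural join on E): {(n, 2, b, q), (n, 2, q, m), (n, 2, s, q), (n, 2, t, m), (n, 2, w, k), (r, 31, n, n), (s, 31, n, n), (t, 2, b, q), (t, 2, q, m), (t, 2, s, q), (t, 2, t, m), (t, 2, w, k), (w, 2, b, q), (w, 2, q, m), (w, 2, s, q), (w, 2, t, m), (w, 2, w, k), (w, 31, n, n), (z, 31, n, n)}
(T ⨝ U) ⋈ Q (natural join on E): {(n, 2, b, q, 1, 23), (n, 2, q, m, 1, 23), (n, 2, s, q, 1, 23), (n, 2, t, m, 1, 23), (n, 2, w, k, 1, 23), (r, 31, n, n, 1, 3), (s, 31, n, n, 1, 3), (t, 2, b, q, 1, 23), (t, 2, q, m, 1, 23), (t, 2, s, q, 1, 23), (t, 2, t, m, 1, 23), (t, 2, w, k, 1, 23), (w, 2, b, q, 1, 23), (w, 2, q, m, 1, 23), (w, 2, s, q, 1, 23), (w, 2, t, m, 1, 23), (w, 2, w, k, 1, 23), (w, 31, n, n, 1, 3), (z, 31, n, n, 1, 3)}
Selection A ≠ r: {(n, 2, b, q, 1, 23), (n, 2, q, m, 1, 23), (n, 2, s, q, 1, 23), (n, 2, t, m, 1, 23), (n, 2, w, k, 1, 23), (s, 31, n, n, 1, 3), (t, 2, b, q, 1, 23), (t, 2, q, m, 1, 23), (t, 2, s, q, 1, 23), (t, 2, t, m, 1, 23), (t, 2, w, k, 1, 23), (w, 2, b, q, 1, 23), (w, 2, q, m, 1, 23), (w, 2, s, q, 1, 23), (w, 2, t, m, 1, 23), (w, 2, w, k, 1, 23), (w, 31, n, n, 1, 3), (z, 31, n, n, 1, 3)}
π[A, E]: project onto (A, E) (12 duplicate(s) eliminated) → {(n, 2), (s, 31), (t, 2), (w, 2), (w, 31), (z, 31)}

{(n, 2), (s, 31), (t, 2), (w, 2), (w, 31), (z, 31)}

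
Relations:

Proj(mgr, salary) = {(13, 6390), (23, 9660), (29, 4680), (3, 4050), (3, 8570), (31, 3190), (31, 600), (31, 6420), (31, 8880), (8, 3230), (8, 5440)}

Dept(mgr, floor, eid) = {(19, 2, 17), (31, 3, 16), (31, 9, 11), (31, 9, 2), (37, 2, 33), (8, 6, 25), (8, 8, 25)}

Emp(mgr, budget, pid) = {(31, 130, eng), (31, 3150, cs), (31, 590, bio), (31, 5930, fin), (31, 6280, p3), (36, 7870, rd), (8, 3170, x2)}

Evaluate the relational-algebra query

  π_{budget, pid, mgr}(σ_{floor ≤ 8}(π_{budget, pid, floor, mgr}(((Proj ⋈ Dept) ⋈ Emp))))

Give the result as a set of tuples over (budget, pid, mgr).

{(130, eng, 31), (3150, cs, 31), (3170, x2, 8), (590, bio, 31), (5930, fin, 31), (6280, p3, 31)}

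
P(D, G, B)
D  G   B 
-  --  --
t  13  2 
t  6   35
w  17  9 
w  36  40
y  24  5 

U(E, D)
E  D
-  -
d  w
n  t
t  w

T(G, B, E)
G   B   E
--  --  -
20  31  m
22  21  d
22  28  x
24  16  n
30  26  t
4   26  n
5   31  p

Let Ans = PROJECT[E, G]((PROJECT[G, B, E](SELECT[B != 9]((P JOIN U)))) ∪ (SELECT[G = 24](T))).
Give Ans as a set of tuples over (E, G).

Joining P and U on D yields {(t, 13, 2, n), (t, 6, 35, n), (w, 17, 9, d), (w, 17, 9, t), (w, 36, 40, d), (w, 36, 40, t)}.
σ[B != 9]: keep tuples satisfying B != 9 → {(t, 13, 2, n), (t, 6, 35, n), (w, 36, 40, d), (w, 36, 40, t)}
π_{G, B, E} gives {(13, 2, n), (36, 40, d), (36, 40, t), (6, 35, n)}.
σ[G = 24]: keep tuples satisfying G = 24 → {(24, 16, n)}
Union: {(13, 2, n), (36, 40, d), (36, 40, t), (6, 35, n)} with {(24, 16, n)} → {(13, 2, n), (24, 16, n), (36, 40, d), (36, 40, t), (6, 35, n)}
π_{E, G} gives {(d, 36), (n, 13), (n, 24), (n, 6), (t, 36)}.

{(d, 36), (n, 13), (n, 24), (n, 6), (t, 36)}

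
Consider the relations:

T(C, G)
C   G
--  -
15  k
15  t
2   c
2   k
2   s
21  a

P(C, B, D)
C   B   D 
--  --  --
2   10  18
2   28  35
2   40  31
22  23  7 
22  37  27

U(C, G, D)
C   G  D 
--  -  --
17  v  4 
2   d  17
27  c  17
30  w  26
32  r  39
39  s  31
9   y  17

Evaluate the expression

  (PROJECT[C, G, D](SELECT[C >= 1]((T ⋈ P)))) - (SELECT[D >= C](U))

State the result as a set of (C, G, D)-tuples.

{(2, c, 18), (2, c, 31), (2, c, 35), (2, k, 18), (2, k, 31), (2, k, 35), (2, s, 18), (2, s, 31), (2, s, 35)}

T ⋈ P (natural join on C): {(2, c, 10, 18), (2, c, 28, 35), (2, c, 40, 31), (2, k, 10, 18), (2, k, 28, 35), (2, k, 40, 31), (2, s, 10, 18), (2, s, 28, 35), (2, s, 40, 31)}
Selection C >= 1: {(2, c, 10, 18), (2, c, 28, 35), (2, c, 40, 31), (2, k, 10, 18), (2, k, 28, 35), (2, k, 40, 31), (2, s, 10, 18), (2, s, 28, 35), (2, s, 40, 31)}
π_{C, G, D} gives {(2, c, 18), (2, c, 31), (2, c, 35), (2, k, 18), (2, k, 31), (2, k, 35), (2, s, 18), (2, s, 31), (2, s, 35)}.
Selection D >= C: {(2, d, 17), (32, r, 39), (9, y, 17)}
Taking the difference: {(2, c, 18), (2, c, 31), (2, c, 35), (2, k, 18), (2, k, 31), (2, k, 35), (2, s, 18), (2, s, 31), (2, s, 35)}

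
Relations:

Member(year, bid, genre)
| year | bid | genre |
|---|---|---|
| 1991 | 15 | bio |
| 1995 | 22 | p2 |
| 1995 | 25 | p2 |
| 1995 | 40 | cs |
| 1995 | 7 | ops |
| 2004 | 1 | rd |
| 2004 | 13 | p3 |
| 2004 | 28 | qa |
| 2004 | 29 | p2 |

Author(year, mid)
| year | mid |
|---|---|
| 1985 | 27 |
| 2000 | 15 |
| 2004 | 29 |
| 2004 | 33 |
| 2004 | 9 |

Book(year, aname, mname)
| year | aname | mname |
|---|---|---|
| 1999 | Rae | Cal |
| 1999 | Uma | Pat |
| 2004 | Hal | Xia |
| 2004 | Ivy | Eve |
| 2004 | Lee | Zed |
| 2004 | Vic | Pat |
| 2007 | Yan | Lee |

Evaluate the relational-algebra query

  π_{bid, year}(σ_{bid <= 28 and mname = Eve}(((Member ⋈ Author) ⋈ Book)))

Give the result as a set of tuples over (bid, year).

{(1, 2004), (13, 2004), (28, 2004)}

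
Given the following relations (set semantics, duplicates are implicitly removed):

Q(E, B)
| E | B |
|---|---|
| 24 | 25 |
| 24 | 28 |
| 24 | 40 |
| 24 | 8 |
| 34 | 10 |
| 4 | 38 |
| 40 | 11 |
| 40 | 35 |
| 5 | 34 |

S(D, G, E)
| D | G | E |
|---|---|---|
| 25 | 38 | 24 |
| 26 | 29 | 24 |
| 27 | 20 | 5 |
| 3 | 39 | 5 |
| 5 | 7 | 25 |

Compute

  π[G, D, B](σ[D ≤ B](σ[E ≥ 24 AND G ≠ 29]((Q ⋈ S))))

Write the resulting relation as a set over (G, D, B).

{(38, 25, 25), (38, 25, 28), (38, 25, 40)}

Q ⋈ S (natural join on E): {(24, 25, 25, 38), (24, 25, 26, 29), (24, 28, 25, 38), (24, 28, 26, 29), (24, 40, 25, 38), (24, 40, 26, 29), (24, 8, 25, 38), (24, 8, 26, 29), (5, 34, 27, 20), (5, 34, 3, 39)}
σ[E ≥ 24 AND G ≠ 29]: keep tuples satisfying E ≥ 24 AND G ≠ 29 → {(24, 25, 25, 38), (24, 28, 25, 38), (24, 40, 25, 38), (24, 8, 25, 38)}
σ[D ≤ B]: keep tuples satisfying D ≤ B → {(24, 25, 25, 38), (24, 28, 25, 38), (24, 40, 25, 38)}
Projecting to G, D, B: {(38, 25, 25), (38, 25, 28), (38, 25, 40)}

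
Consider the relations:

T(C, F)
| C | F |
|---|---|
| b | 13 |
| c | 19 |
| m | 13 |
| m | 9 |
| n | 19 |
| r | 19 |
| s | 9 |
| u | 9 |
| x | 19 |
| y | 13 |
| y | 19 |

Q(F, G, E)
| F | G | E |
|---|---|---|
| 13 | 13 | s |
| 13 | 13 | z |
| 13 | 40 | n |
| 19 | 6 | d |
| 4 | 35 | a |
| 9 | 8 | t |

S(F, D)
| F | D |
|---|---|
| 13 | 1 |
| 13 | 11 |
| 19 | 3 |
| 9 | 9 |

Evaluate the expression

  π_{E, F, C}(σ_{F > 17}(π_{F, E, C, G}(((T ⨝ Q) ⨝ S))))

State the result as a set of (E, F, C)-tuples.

Joining T and Q on F yields {(b, 13, 13, s), (b, 13, 13, z), (b, 13, 40, n), (c, 19, 6, d), (m, 13, 13, s), (m, 13, 13, z), (m, 13, 40, n), (m, 9, 8, t), (n, 19, 6, d), (r, 19, 6, d), (s, 9, 8, t), (u, 9, 8, t), (x, 19, 6, d), (y, 13, 13, s), (y, 13, 13, z), (y, 13, 40, n), (y, 19, 6, d)}.
Joining (T ⨝ Q) and S on F yields {(b, 13, 13, s, 1), (b, 13, 13, s, 11), (b, 13, 13, z, 1), (b, 13, 13, z, 11), (b, 13, 40, n, 1), (b, 13, 40, n, 11), (c, 19, 6, d, 3), (m, 13, 13, s, 1), (m, 13, 13, s, 11), (m, 13, 13, z, 1), (m, 13, 13, z, 11), (m, 13, 40, n, 1), (m, 13, 40, n, 11), (m, 9, 8, t, 9), (n, 19, 6, d, 3), (r, 19, 6, d, 3), (s, 9, 8, t, 9), (u, 9, 8, t, 9), (x, 19, 6, d, 3), (y, 13, 13, s, 1), (y, 13, 13, s, 11), (y, 13, 13, z, 1), (y, 13, 13, z, 11), (y, 13, 40, n, 1), (y, 13, 40, n, 11), (y, 19, 6, d, 3)}.
Projecting to F, E, C, G (9 duplicate(s) eliminated): {(13, n, b, 40), (13, n, m, 40), (13, n, y, 40), (13, s, b, 13), (13, s, m, 13), (13, s, y, 13), (13, z, b, 13), (13, z, m, 13), (13, z, y, 13), (19, d, c, 6), (19, d, n, 6), (19, d, r, 6), (19, d, x, 6), (19, d, y, 6), (9, t, m, 8), (9, t, s, 8), (9, t, u, 8)}
σ[F > 17]: keep tuples satisfying F > 17 → {(19, d, c, 6), (19, d, n, 6), (19, d, r, 6), (19, d, x, 6), (19, d, y, 6)}
Projecting to E, F, C: {(d, 19, c), (d, 19, n), (d, 19, r), (d, 19, x), (d, 19, y)}

{(d, 19, c), (d, 19, n), (d, 19, r), (d, 19, x), (d, 19, y)}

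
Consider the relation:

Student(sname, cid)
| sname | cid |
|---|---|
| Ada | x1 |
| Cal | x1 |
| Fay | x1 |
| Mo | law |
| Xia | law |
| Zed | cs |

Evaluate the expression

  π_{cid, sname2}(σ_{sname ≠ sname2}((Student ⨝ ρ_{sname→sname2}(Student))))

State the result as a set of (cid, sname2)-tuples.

{(law, Mo), (law, Xia), (x1, Ada), (x1, Cal), (x1, Fay)}

ρ[sname→sname2]: schema becomes (sname2, cid); tuples unchanged.
Student ⋈ ρ_{sname→sname2}(Student) (natural join on cid): {(Ada, x1, Ada), (Ada, x1, Cal), (Ada, x1, Fay), (Cal, x1, Ada), (Cal, x1, Cal), (Cal, x1, Fay), (Fay, x1, Ada), (Fay, x1, Cal), (Fay, x1, Fay), (Mo, law, Mo), (Mo, law, Xia), (Xia, law, Mo), (Xia, law, Xia), (Zed, cs, Zed)}
Selection sname ≠ sname2: {(Ada, x1, Cal), (Ada, x1, Fay), (Cal, x1, Ada), (Cal, x1, Fay), (Fay, x1, Ada), (Fay, x1, Cal), (Mo, law, Xia), (Xia, law, Mo)}
Projecting to cid, sname2 (3 duplicate(s) eliminated): {(law, Mo), (law, Xia), (x1, Ada), (x1, Cal), (x1, Fay)}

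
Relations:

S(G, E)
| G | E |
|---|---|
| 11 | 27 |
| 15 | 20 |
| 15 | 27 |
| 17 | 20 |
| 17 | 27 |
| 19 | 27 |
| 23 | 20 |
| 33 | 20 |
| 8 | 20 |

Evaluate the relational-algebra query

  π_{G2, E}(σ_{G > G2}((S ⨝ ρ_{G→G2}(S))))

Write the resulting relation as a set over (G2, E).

{(11, 27), (15, 20), (15, 27), (17, 20), (17, 27), (23, 20), (8, 20)}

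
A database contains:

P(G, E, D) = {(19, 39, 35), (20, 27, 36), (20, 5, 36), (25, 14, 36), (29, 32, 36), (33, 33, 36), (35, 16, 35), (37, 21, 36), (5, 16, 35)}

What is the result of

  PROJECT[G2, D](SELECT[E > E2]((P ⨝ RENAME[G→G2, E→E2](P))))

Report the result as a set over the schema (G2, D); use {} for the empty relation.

{(20, 36), (25, 36), (29, 36), (35, 35), (37, 36), (5, 35)}

ρ[G→G2, E→E2]: schema becomes (G2, E2, D); tuples unchanged.
Joining P and RENAME[G→G2, E→E2](P) on D yields {(19, 39, 35, 19, 39), (19, 39, 35, 35, 16), (19, 39, 35, 5, 16), (20, 27, 36, 20, 27), (20, 27, 36, 20, 5), (20, 27, 36, 25, 14), (20, 27, 36, 29, 32), (20, 27, 36, 33, 33), (20, 27, 36, 37, 21), (20, 5, 36, 20, 27), (20, 5, 36, 20, 5), (20, 5, 36, 25, 14), (20, 5, 36, 29, 32), (20, 5, 36, 33, 33), (20, 5, 36, 37, 21), (25, 14, 36, 20, 27), (25, 14, 36, 20, 5), (25, 14, 36, 25, 14), (25, 14, 36, 29, 32), (25, 14, 36, 33, 33), (25, 14, 36, 37, 21), (29, 32, 36, 20, 27), (29, 32, 36, 20, 5), (29, 32, 36, 25, 14), (29, 32, 36, 29, 32), (29, 32, 36, 33, 33), (29, 32, 36, 37, 21), (33, 33, 36, 20, 27), (33, 33, 36, 20, 5), (33, 33, 36, 25, 14), (33, 33, 36, 29, 32), (33, 33, 36, 33, 33), (33, 33, 36, 37, 21), (35, 16, 35, 19, 39), (35, 16, 35, 35, 16), (35, 16, 35, 5, 16), (37, 21, 36, 20, 27), (37, 21, 36, 20, 5), (37, 21, 36, 25, 14), (37, 21, 36, 29, 32), (37, 21, 36, 33, 33), (37, 21, 36, 37, 21), (5, 16, 35, 19, 39), (5, 16, 35, 35, 16), (5, 16, 35, 5, 16)}.
Apply σ_{E > E2}; surviving tuples: {(19, 39, 35, 35, 16), (19, 39, 35, 5, 16), (20, 27, 36, 20, 5), (20, 27, 36, 25, 14), (20, 27, 36, 37, 21), (25, 14, 36, 20, 5), (29, 32, 36, 20, 27), (29, 32, 36, 20, 5), (29, 32, 36, 25, 14), (29, 32, 36, 37, 21), (33, 33, 36, 20, 27), (33, 33, 36, 20, 5), (33, 33, 36, 25, 14), (33, 33, 36, 29, 32), (33, 33, 36, 37, 21), (37, 21, 36, 20, 5), (37, 21, 36, 25, 14)}
π[G2, D]: project onto (G2, D) (11 duplicate(s) eliminated) → {(20, 36), (25, 36), (29, 36), (35, 35), (37, 36), (5, 35)}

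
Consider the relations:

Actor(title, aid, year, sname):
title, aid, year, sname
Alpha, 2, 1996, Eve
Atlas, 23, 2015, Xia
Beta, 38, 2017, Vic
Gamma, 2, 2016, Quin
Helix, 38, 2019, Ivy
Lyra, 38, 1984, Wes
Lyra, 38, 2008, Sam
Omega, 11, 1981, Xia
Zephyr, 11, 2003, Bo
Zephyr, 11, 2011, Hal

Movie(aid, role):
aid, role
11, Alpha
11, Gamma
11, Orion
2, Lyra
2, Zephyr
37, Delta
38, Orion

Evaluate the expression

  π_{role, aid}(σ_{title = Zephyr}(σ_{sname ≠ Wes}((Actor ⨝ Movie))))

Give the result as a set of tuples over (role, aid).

Actor ⋈ Movie (natural join on aid): {(Alpha, 2, 1996, Eve, Lyra), (Alpha, 2, 1996, Eve, Zephyr), (Beta, 38, 2017, Vic, Orion), (Gamma, 2, 2016, Quin, Lyra), (Gamma, 2, 2016, Quin, Zephyr), (Helix, 38, 2019, Ivy, Orion), (Lyra, 38, 1984, Wes, Orion), (Lyra, 38, 2008, Sam, Orion), (Omega, 11, 1981, Xia, Alpha), (Omega, 11, 1981, Xia, Gamma), (Omega, 11, 1981, Xia, Orion), (Zephyr, 11, 2003, Bo, Alpha), (Zephyr, 11, 2003, Bo, Gamma), (Zephyr, 11, 2003, Bo, Orion), (Zephyr, 11, 2011, Hal, Alpha), (Zephyr, 11, 2011, Hal, Gamma), (Zephyr, 11, 2011, Hal, Orion)}
Apply σ_{sname ≠ Wes}; surviving tuples: {(Alpha, 2, 1996, Eve, Lyra), (Alpha, 2, 1996, Eve, Zephyr), (Beta, 38, 2017, Vic, Orion), (Gamma, 2, 2016, Quin, Lyra), (Gamma, 2, 2016, Quin, Zephyr), (Helix, 38, 2019, Ivy, Orion), (Lyra, 38, 2008, Sam, Orion), (Omega, 11, 1981, Xia, Alpha), (Omega, 11, 1981, Xia, Gamma), (Omega, 11, 1981, Xia, Orion), (Zephyr, 11, 2003, Bo, Alpha), (Zephyr, 11, 2003, Bo, Gamma), (Zephyr, 11, 2003, Bo, Orion), (Zephyr, 11, 2011, Hal, Alpha), (Zephyr, 11, 2011, Hal, Gamma), (Zephyr, 11, 2011, Hal, Orion)}
Apply σ_{title = Zephyr}; surviving tuples: {(Zephyr, 11, 2003, Bo, Alpha), (Zephyr, 11, 2003, Bo, Gamma), (Zephyr, 11, 2003, Bo, Orion), (Zephyr, 11, 2011, Hal, Alpha), (Zephyr, 11, 2011, Hal, Gamma), (Zephyr, 11, 2011, Hal, Orion)}
Projecting to role, aid (3 duplicate(s) eliminated): {(Alpha, 11), (Gamma, 11), (Orion, 11)}

{(Alpha, 11), (Gamma, 11), (Orion, 11)}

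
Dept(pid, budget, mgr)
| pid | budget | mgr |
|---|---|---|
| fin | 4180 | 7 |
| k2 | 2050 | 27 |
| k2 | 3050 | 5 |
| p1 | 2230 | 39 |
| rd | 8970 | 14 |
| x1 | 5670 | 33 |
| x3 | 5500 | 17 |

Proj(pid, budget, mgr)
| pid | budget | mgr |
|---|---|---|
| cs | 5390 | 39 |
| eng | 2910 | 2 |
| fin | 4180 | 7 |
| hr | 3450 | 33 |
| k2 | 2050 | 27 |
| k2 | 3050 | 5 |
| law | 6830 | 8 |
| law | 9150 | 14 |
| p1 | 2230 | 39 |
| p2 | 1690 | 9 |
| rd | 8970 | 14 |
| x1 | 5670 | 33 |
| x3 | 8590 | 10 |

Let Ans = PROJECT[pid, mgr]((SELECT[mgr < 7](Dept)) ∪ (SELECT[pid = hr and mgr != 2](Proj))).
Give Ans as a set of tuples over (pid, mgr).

{(hr, 33), (k2, 5)}

Filtering on mgr < 7 leaves {(k2, 3050, 5)}.
Filtering on pid = hr and mgr != 2 leaves {(hr, 3450, 33)}.
Taking the union: {(hr, 3450, 33), (k2, 3050, 5)}
Projecting to pid, mgr: {(hr, 33), (k2, 5)}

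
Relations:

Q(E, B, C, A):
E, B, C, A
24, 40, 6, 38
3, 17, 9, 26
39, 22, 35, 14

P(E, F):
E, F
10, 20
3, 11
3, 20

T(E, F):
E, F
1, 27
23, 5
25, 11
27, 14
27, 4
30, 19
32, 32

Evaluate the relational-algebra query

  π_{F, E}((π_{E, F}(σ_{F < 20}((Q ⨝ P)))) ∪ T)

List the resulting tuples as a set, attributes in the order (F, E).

{(11, 25), (11, 3), (14, 27), (19, 30), (27, 1), (32, 32), (4, 27), (5, 23)}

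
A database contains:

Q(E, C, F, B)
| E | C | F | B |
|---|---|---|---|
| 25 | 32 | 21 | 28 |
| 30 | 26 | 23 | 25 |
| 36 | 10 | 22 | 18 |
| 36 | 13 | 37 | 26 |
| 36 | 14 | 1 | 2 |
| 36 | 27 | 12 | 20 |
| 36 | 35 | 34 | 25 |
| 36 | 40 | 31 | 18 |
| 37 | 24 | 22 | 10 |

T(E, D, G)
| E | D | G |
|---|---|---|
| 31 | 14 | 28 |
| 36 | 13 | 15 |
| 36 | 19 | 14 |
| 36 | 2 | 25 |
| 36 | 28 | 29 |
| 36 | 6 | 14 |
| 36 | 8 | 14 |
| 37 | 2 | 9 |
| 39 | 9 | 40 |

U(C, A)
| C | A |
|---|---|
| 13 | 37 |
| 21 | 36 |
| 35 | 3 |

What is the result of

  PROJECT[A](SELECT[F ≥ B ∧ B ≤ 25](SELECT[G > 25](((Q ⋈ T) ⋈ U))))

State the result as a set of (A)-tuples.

{3}

Natural join on E: {(36, 10, 22, 18, 13, 15), (36, 10, 22, 18, 19, 14), (36, 10, 22, 18, 2, 25), (36, 10, 22, 18, 28, 29), (36, 10, 22, 18, 6, 14), (36, 10, 22, 18, 8, 14), (36, 13, 37, 26, 13, 15), (36, 13, 37, 26, 19, 14), (36, 13, 37, 26, 2, 25), (36, 13, 37, 26, 28, 29), (36, 13, 37, 26, 6, 14), (36, 13, 37, 26, 8, 14), (36, 14, 1, 2, 13, 15), (36, 14, 1, 2, 19, 14), (36, 14, 1, 2, 2, 25), (36, 14, 1, 2, 28, 29), (36, 14, 1, 2, 6, 14), (36, 14, 1, 2, 8, 14), (36, 27, 12, 20, 13, 15), (36, 27, 12, 20, 19, 14), (36, 27, 12, 20, 2, 25), (36, 27, 12, 20, 28, 29), (36, 27, 12, 20, 6, 14), (36, 27, 12, 20, 8, 14), (36, 35, 34, 25, 13, 15), (36, 35, 34, 25, 19, 14), (36, 35, 34, 25, 2, 25), (36, 35, 34, 25, 28, 29), (36, 35, 34, 25, 6, 14), (36, 35, 34, 25, 8, 14), (36, 40, 31, 18, 13, 15), (36, 40, 31, 18, 19, 14), (36, 40, 31, 18, 2, 25), (36, 40, 31, 18, 28, 29), (36, 40, 31, 18, 6, 14), (36, 40, 31, 18, 8, 14), (37, 24, 22, 10, 2, 9)}
Natural join on C: {(36, 13, 37, 26, 13, 15, 37), (36, 13, 37, 26, 19, 14, 37), (36, 13, 37, 26, 2, 25, 37), (36, 13, 37, 26, 28, 29, 37), (36, 13, 37, 26, 6, 14, 37), (36, 13, 37, 26, 8, 14, 37), (36, 35, 34, 25, 13, 15, 3), (36, 35, 34, 25, 19, 14, 3), (36, 35, 34, 25, 2, 25, 3), (36, 35, 34, 25, 28, 29, 3), (36, 35, 34, 25, 6, 14, 3), (36, 35, 34, 25, 8, 14, 3)}
Filtering on G > 25 leaves {(36, 13, 37, 26, 28, 29, 37), (36, 35, 34, 25, 28, 29, 3)}.
Filtering on F ≥ B ∧ B ≤ 25 leaves {(36, 35, 34, 25, 28, 29, 3)}.
Keep only column(s) A: {3}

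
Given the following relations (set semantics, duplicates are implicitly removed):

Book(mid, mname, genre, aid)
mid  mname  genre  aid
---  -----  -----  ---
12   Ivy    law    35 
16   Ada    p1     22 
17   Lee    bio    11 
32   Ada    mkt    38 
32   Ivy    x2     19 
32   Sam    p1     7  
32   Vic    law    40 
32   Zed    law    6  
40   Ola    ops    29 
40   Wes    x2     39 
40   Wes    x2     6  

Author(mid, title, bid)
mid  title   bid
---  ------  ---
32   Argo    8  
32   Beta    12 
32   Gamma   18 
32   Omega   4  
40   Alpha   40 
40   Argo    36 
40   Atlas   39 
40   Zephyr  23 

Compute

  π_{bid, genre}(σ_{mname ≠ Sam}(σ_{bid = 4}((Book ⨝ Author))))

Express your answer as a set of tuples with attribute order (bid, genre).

{(4, law), (4, mkt), (4, x2)}

Joining Book and Author on mid yields {(32, Ada, mkt, 38, Argo, 8), (32, Ada, mkt, 38, Beta, 12), (32, Ada, mkt, 38, Gamma, 18), (32, Ada, mkt, 38, Omega, 4), (32, Ivy, x2, 19, Argo, 8), (32, Ivy, x2, 19, Beta, 12), (32, Ivy, x2, 19, Gamma, 18), (32, Ivy, x2, 19, Omega, 4), (32, Sam, p1, 7, Argo, 8), (32, Sam, p1, 7, Beta, 12), (32, Sam, p1, 7, Gamma, 18), (32, Sam, p1, 7, Omega, 4), (32, Vic, law, 40, Argo, 8), (32, Vic, law, 40, Beta, 12), (32, Vic, law, 40, Gamma, 18), (32, Vic, law, 40, Omega, 4), (32, Zed, law, 6, Argo, 8), (32, Zed, law, 6, Beta, 12), (32, Zed, law, 6, Gamma, 18), (32, Zed, law, 6, Omega, 4), (40, Ola, ops, 29, Alpha, 40), (40, Ola, ops, 29, Argo, 36), (40, Ola, ops, 29, Atlas, 39), (40, Ola, ops, 29, Zephyr, 23), (40, Wes, x2, 39, Alpha, 40), (40, Wes, x2, 39, Argo, 36), (40, Wes, x2, 39, Atlas, 39), (40, Wes, x2, 39, Zephyr, 23), (40, Wes, x2, 6, Alpha, 40), (40, Wes, x2, 6, Argo, 36), (40, Wes, x2, 6, Atlas, 39), (40, Wes, x2, 6, Zephyr, 23)}.
σ[bid = 4]: keep tuples satisfying bid = 4 → {(32, Ada, mkt, 38, Omega, 4), (32, Ivy, x2, 19, Omega, 4), (32, Sam, p1, 7, Omega, 4), (32, Vic, law, 40, Omega, 4), (32, Zed, law, 6, Omega, 4)}
σ[mname ≠ Sam]: keep tuples satisfying mname ≠ Sam → {(32, Ada, mkt, 38, Omega, 4), (32, Ivy, x2, 19, Omega, 4), (32, Vic, law, 40, Omega, 4), (32, Zed, law, 6, Omega, 4)}
Projecting to bid, genre (1 duplicate(s) eliminated): {(4, law), (4, mkt), (4, x2)}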